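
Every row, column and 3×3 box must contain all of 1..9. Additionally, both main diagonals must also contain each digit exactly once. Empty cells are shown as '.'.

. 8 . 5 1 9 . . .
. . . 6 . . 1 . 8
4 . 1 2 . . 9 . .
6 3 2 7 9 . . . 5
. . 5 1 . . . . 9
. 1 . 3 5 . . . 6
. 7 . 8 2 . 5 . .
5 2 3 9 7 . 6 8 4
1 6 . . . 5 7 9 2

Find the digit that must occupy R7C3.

R1C1 = 3: row 1 has {1,5,8,9}; col 1 has {1,4,5,6}; box has {1,4,8}; main diagonal has {1,2,5,7,8} → only 3 remains.
R1C9 = 7: row 1 has {1,3,5,8,9}; col 9 has {2,4,5,6,8,9}; box has {1,8,9}; anti-diagonal has {1,2,3,9} → only 7 remains.
R2C2 = 9: row 2 has {1,6,8}; col 2 has {1,2,3,6,7,8}; box has {1,3,4,8}; main diagonal has {1,2,3,5,7,8} → only 9 remains.
R2C3 = 7: row 2 has {1,6,8,9}; col 3 has {1,2,3,5}; box has {1,3,4,8,9} → only 7 remains.
R3C2 = 5: row 3 has {1,2,4,9}; col 2 has {1,2,3,6,7,8,9}; box has {1,3,4,7,8,9} → only 5 remains.
R3C9 = 3: row 3 has {1,2,4,5,9}; col 9 has {2,4,5,6,7,8,9}; box has {1,7,8,9} → only 3 remains.
R5C2 = 4: row 5 has {1,5,9}; col 2 has {1,2,3,5,6,7,8,9}; box has {1,2,3,5,6} → only 4 remains.
R5C5 = 6: row 5 has {1,4,5,9}; col 5 has {1,2,5,7,9}; box has {1,3,5,7,9}; main diagonal has {1,2,3,5,7,8,9}; anti-diagonal has {1,2,3,7,9} → only 6 remains.
R6C6 = 4: row 6 has {1,3,5,6}; col 6 has {5,9}; box has {1,3,5,6,7,9}; main diagonal has {1,2,3,5,6,7,8,9} → only 4 remains.
R7C1 = 9: row 7 has {2,5,7,8}; col 1 has {1,3,4,5,6}; box has {1,2,3,5,6,7} → only 9 remains.
R7C3 = 4: row 7 has {2,5,7,8,9}; col 3 has {1,2,3,5,7}; box has {1,2,3,5,6,7,9}; anti-diagonal has {1,2,3,6,7,9} → only 4 remains.

4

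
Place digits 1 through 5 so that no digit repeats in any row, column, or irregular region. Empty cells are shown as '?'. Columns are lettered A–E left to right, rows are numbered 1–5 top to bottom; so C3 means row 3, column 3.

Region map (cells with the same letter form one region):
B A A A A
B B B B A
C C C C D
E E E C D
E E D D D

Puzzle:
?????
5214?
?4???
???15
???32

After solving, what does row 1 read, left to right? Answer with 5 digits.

A1 = 3: row 1 has {}; col 1 has {5}; region has {1,2,4,5} → only 3 remains.
E2 = 3: row 2 has {1,2,4,5}; col 5 has {2,5}; region has {} → only 3 remains.
A3 = 2: row 3 has {4}; col 1 has {3,5}; region has {1,4} → only 2 remains.
D3 = 5: row 3 has {2,4}; col 4 has {1,3,4}; region has {1,2,4} → only 5 remains.
E3 = 1: row 3 has {2,4,5}; col 5 has {2,3,5}; region has {2,3,5} → only 1 remains.
A4 = 4: row 4 has {1,5}; col 1 has {2,3,5}; region has {} → only 4 remains.
B4 = 3: row 4 has {1,4,5}; col 2 has {2,4}; region has {4} → only 3 remains.
C4 = 2: row 4 has {1,3,4,5}; col 3 has {1}; region has {3,4} → only 2 remains.
A5 = 1: row 5 has {2,3}; col 1 has {2,3,4,5}; region has {2,3,4} → only 1 remains.
B5 = 5: row 5 has {1,2,3}; col 2 has {2,3,4}; region has {1,2,3,4} → only 5 remains.
C5 = 4: row 5 has {1,2,3,5}; col 3 has {1,2}; region has {1,2,3,5} → only 4 remains.
B1 = 1: row 1 has {3}; col 2 has {2,3,4,5}; region has {3} → only 1 remains.
C1 = 5: row 1 has {1,3}; col 3 has {1,2,4}; region has {1,3} → only 5 remains.
D1 = 2: row 1 has {1,3,5}; col 4 has {1,3,4,5}; region has {1,3,5} → only 2 remains.
E1 = 4: row 1 has {1,2,3,5}; col 5 has {1,2,3,5}; region has {1,2,3,5} → only 4 remains.

31524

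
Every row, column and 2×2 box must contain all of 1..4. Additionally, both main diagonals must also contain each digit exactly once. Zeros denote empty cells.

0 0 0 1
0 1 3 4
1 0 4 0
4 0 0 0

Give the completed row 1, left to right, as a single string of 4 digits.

r1c3 = 2: row 1 has {1}; col 3 has {3,4}; box has {1,3,4} → only 2 remains.
r2c1 = 2: row 2 has {1,3,4}; col 1 has {1,4}; box has {1} → only 2 remains.
r3c2 = 2: row 3 has {1,4}; col 2 has {1}; box has {1,4}; anti-diagonal has {1,3,4} → only 2 remains.
r3c4 = 3: row 3 has {1,2,4}; col 4 has {1,4}; box has {4} → only 3 remains.
r4c2 = 3: row 4 has {4}; col 2 has {1,2}; box has {1,2,4} → only 3 remains.
r4c3 = 1: row 4 has {3,4}; col 3 has {2,3,4}; box has {3,4} → only 1 remains.
r4c4 = 2: row 4 has {1,3,4}; col 4 has {1,3,4}; box has {1,3,4}; main diagonal has {1,4} → only 2 remains.
r1c1 = 3: row 1 has {1,2}; col 1 has {1,2,4}; box has {1,2}; main diagonal has {1,2,4} → only 3 remains.
r1c2 = 4: row 1 has {1,2,3}; col 2 has {1,2,3}; box has {1,2,3} → only 4 remains.

3421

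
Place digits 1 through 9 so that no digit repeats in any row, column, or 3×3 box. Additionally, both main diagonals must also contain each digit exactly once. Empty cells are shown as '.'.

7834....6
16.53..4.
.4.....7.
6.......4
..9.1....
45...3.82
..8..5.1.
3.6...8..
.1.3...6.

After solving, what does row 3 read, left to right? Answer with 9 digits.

945286371

r2c3 = 2 (sole candidate).
r2c7 = 9 (sole candidate).
r2c9 = 8 (sole candidate).
r3c3 = 5: row 3 has {4,7}; col 3 has {2,3,6,8,9}; box has {1,2,3,4,6,7,8}; main diagonal has {1,3,6,7} → only 5 remains.
r9c9 = 9 (sole candidate).
r2c6 = 7 (sole candidate).
r3c1 = 9: row 3 has {4,5,7}; col 1 has {1,3,4,6,7}; box has {1,2,3,4,5,6,7,8} → only 9 remains.
r7c1 = 2 (sole candidate).
r7c7 = 4 (sole candidate).
r8c8 = 2 (sole candidate).
r9c1 = 5 (sole candidate).
r9c7 = 7 (sole candidate).
r1c8 = 5 (sole candidate).
r4c4 = 8 (sole candidate).
r5c1 = 8 (sole candidate).
r5c8 = 3 (sole candidate).
r7c9 = 3 (sole candidate).
r8c9 = 5 (sole candidate).
r9c3 = 4 (sole candidate).
r3c9 = 1: row 3 has {4,5,7,9}; col 9 has {2,3,4,5,6,8,9}; box has {4,5,6,7,8,9} → only 1 remains.
r4c8 = 9 (sole candidate).
r5c9 = 7 (sole candidate).
r1c7 = 2 (sole candidate).
r3c7 = 3: row 3 has {1,4,5,7,9}; col 7 has {2,4,7,8,9}; box has {1,2,4,5,6,7,8,9}; anti-diagonal has {1,4,5,6,8} → only 3 remains.
r4c6 = 2 (sole candidate).
r5c2 = 2 (sole candidate).
r5c4 = 6 (sole candidate).
r5c6 = 4 (sole candidate).
r5c7 = 5 (sole candidate).
r9c6 = 8 (sole candidate).
r1c5 = 9 (sole candidate).
r1c6 = 1 (sole candidate).
r3c4 = 2: row 3 has {1,3,4,5,7,9}; col 4 has {3,4,5,6,8}; box has {1,3,4,5,7,9} → only 2 remains.
r3c6 = 6: row 3 has {1,2,3,4,5,7,9}; col 6 has {1,2,3,4,5,7,8}; box has {1,2,3,4,5,7,9} → only 6 remains.
r4c7 = 1 (sole candidate).
r6c5 = 7 (sole candidate).
r6c7 = 6 (sole candidate).
r7c5 = 6 (sole candidate).
r8c5 = 4 (sole candidate).
r8c6 = 9 (sole candidate).
r9c5 = 2 (sole candidate).
r3c5 = 8: row 3 has {1,2,3,4,5,6,7,9}; col 5 has {1,2,3,4,6,7,9}; box has {1,2,3,4,5,6,7,9} → only 8 remains.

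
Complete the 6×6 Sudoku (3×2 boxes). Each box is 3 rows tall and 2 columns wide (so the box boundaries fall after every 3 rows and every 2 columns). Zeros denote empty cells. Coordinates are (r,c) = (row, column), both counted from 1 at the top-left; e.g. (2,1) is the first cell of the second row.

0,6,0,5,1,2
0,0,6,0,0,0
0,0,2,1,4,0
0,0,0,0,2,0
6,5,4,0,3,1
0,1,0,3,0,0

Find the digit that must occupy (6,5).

(1,3) = 3: row 1 has {1,2,5,6}; col 3 has {2,4,6}; box has {1,2,5,6} → only 3 remains.
(2,4) = 4: row 2 has {6}; col 4 has {1,3,5}; box has {1,2,3,5,6} → only 4 remains.
(2,5) = 5: row 2 has {4,6}; col 5 has {1,2,3,4}; box has {1,2,4} → only 5 remains.
(2,6) = 3: row 2 has {4,5,6}; col 6 has {1,2}; box has {1,2,4,5} → only 3 remains.
(3,2) = 3: row 3 has {1,2,4}; col 2 has {1,5,6}; box has {6} → only 3 remains.
(3,6) = 6: row 3 has {1,2,3,4}; col 6 has {1,2,3}; box has {1,2,3,4,5} → only 6 remains.
(4,2) = 4: row 4 has {2}; col 2 has {1,3,5,6}; box has {1,5,6} → only 4 remains.
(4,4) = 6: row 4 has {2,4}; col 4 has {1,3,4,5}; box has {3,4} → only 6 remains.
(4,6) = 5: row 4 has {2,4,6}; col 6 has {1,2,3,6}; box has {1,2,3} → only 5 remains.
(5,4) = 2: row 5 has {1,3,4,5,6}; col 4 has {1,3,4,5,6}; box has {3,4,6} → only 2 remains.
(6,1) = 2: row 6 has {1,3}; col 1 has {6}; box has {1,4,5,6} → only 2 remains.
(6,3) = 5: row 6 has {1,2,3}; col 3 has {2,3,4,6}; box has {2,3,4,6} → only 5 remains.
(6,5) = 6: row 6 has {1,2,3,5}; col 5 has {1,2,3,4,5}; box has {1,2,3,5} → only 6 remains.

6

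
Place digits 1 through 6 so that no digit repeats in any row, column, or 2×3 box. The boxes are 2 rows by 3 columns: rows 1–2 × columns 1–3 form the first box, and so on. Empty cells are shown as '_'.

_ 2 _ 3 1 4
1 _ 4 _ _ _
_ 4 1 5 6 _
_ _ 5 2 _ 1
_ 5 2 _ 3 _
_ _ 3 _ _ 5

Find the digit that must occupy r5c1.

4

r1c3 = 6: row 1 has {1,2,3,4}; col 3 has {1,2,3,4,5}; box has {1,2,4} → only 6 remains.
r2c2 = 3: row 2 has {1,4}; col 2 has {2,4,5}; box has {1,2,4,6} → only 3 remains.
r2c4 = 6: row 2 has {1,3,4}; col 4 has {2,3,5}; box has {1,3,4} → only 6 remains.
r2c6 = 2: row 2 has {1,3,4,6}; col 6 has {1,4,5}; box has {1,3,4,6} → only 2 remains.
r3c6 = 3: row 3 has {1,4,5,6}; col 6 has {1,2,4,5}; box has {1,2,5,6} → only 3 remains.
r4c2 = 6: row 4 has {1,2,5}; col 2 has {2,3,4,5}; box has {1,4,5} → only 6 remains.
r4c5 = 4: row 4 has {1,2,5,6}; col 5 has {1,3,6}; box has {1,2,3,5,6} → only 4 remains.
r5c6 = 6: row 5 has {2,3,5}; col 6 has {1,2,3,4,5}; box has {3,5} → only 6 remains.
r6c2 = 1: row 6 has {3,5}; col 2 has {2,3,4,5,6}; box has {2,3,5} → only 1 remains.
r6c4 = 4: row 6 has {1,3,5}; col 4 has {2,3,5,6}; box has {3,5,6} → only 4 remains.
r6c5 = 2: row 6 has {1,3,4,5}; col 5 has {1,3,4,6}; box has {3,4,5,6} → only 2 remains.
r1c1 = 5: row 1 has {1,2,3,4,6}; col 1 has {1}; box has {1,2,3,4,6} → only 5 remains.
r2c5 = 5: row 2 has {1,2,3,4,6}; col 5 has {1,2,3,4,6}; box has {1,2,3,4,6} → only 5 remains.
r3c1 = 2: row 3 has {1,3,4,5,6}; col 1 has {1,5}; box has {1,4,5,6} → only 2 remains.
r4c1 = 3: row 4 has {1,2,4,5,6}; col 1 has {1,2,5}; box has {1,2,4,5,6} → only 3 remains.
r5c1 = 4: row 5 has {2,3,5,6}; col 1 has {1,2,3,5}; box has {1,2,3,5} → only 4 remains.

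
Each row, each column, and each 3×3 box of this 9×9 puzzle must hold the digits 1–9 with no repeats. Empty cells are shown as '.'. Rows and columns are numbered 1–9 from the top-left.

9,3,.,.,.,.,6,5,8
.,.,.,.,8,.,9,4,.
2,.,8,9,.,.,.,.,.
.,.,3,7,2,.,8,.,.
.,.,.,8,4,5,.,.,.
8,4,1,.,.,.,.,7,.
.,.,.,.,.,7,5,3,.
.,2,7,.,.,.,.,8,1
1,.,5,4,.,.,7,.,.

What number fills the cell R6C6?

R1C3 = 4 (sole candidate).
R2C3 = 6 (sole candidate).
R3C8 = 1 (sole candidate).
R7C3 = 9 (sole candidate).
R8C7 = 4 (sole candidate).
R3C7 = 3 (sole candidate).
R3C9 = 7 (sole candidate).
R5C3 = 2 (sole candidate).
R5C7 = 1 (sole candidate).
R6C7 = 2 (sole candidate).
R2C9 = 2 (sole candidate).
R3C2 = 5 (sole candidate).
R3C5 = 6 (sole candidate).
R3C6 = 4 (sole candidate).
R7C5 = 1 (sole candidate).
R7C9 = 6 (sole candidate).
R9C9 = 9 (sole candidate).
R1C5 = 7 (sole candidate).
R2C1 = 7 (sole candidate).
R2C2 = 1 (sole candidate).
R2C6 = 3 (sole candidate).
R5C1 = 6 (sole candidate).
R5C8 = 9 (sole candidate).
R5C9 = 3 (sole candidate).
R6C9 = 5 (sole candidate).
R7C1 = 4 (sole candidate).
R7C2 = 8 (sole candidate).
R7C4 = 2 (sole candidate).
R8C1 = 3 (sole candidate).
R9C2 = 6 (sole candidate).
R9C5 = 3 (sole candidate).
R9C6 = 8 (sole candidate).
R9C8 = 2 (sole candidate).
R1C4 = 1 (sole candidate).
R1C6 = 2 (sole candidate).
R2C4 = 5 (sole candidate).
R4C1 = 5 (sole candidate).
R4C2 = 9 (sole candidate).
R4C8 = 6 (sole candidate).
R4C9 = 4 (sole candidate).
R5C2 = 7 (sole candidate).
R6C5 = 9 (sole candidate).
R6C6 = 6: row 6 has {1,2,4,5,7,8,9}; col 6 has {2,3,4,5,7,8}; box has {2,4,5,7,8,9} → only 6 remains.

6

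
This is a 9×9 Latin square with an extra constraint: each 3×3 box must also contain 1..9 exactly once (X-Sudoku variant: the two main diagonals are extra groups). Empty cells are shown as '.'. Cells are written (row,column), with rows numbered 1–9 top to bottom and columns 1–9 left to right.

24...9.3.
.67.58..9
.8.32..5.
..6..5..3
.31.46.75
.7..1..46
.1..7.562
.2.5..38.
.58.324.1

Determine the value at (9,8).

9

(1,3) = 5: row 1 has {2,3,4,9}; col 3 has {1,6,7,8}; box has {2,4,6,7,8} → only 5 remains.
(1,5) = 6: row 1 has {2,3,4,5,9}; col 5 has {1,2,3,4,5,7}; box has {2,3,5,8,9} → only 6 remains.
(2,8) = 1: row 2 has {5,6,7,8,9}; col 8 has {3,4,5,6,7,8}; box has {3,5,9}; anti-diagonal has {2,4,5} → only 1 remains.
(3,3) = 9: row 3 has {2,3,5,8}; col 3 has {1,5,6,7,8}; box has {2,4,5,6,7,8}; main diagonal has {1,2,4,5,6,8} → only 9 remains.
(4,2) = 9: row 4 has {3,5,6}; col 2 has {1,2,3,4,5,6,7,8}; box has {1,3,6,7} → only 9 remains.
(4,4) = 7: row 4 has {3,5,6,9}; col 4 has {3,5}; box has {1,4,5,6}; main diagonal has {1,2,4,5,6,8,9} → only 7 remains.
(4,5) = 8: row 4 has {3,5,6,7,9}; col 5 has {1,2,3,4,5,6,7}; box has {1,4,5,6,7} → only 8 remains.
(4,8) = 2: row 4 has {3,5,6,7,8,9}; col 8 has {1,3,4,5,6,7,8}; box has {3,4,5,6,7} → only 2 remains.
(5,1) = 8: row 5 has {1,3,4,5,6,7}; col 1 has {2}; box has {1,3,6,7,9} → only 8 remains.
(5,7) = 9: row 5 has {1,3,4,5,6,7,8}; col 7 has {3,4,5}; box has {2,3,4,5,6,7} → only 9 remains.
(6,1) = 5: row 6 has {1,4,6,7}; col 1 has {2,8}; box has {1,3,6,7,8,9} → only 5 remains.
(6,3) = 2: row 6 has {1,4,5,6,7}; col 3 has {1,5,6,7,8,9}; box has {1,3,5,6,7,8,9} → only 2 remains.
(6,4) = 9: row 6 has {1,2,4,5,6,7}; col 4 has {3,5,7}; box has {1,4,5,6,7,8}; anti-diagonal has {1,2,4,5} → only 9 remains.
(6,6) = 3: row 6 has {1,2,4,5,6,7,9}; col 6 has {2,5,6,8,9}; box has {1,4,5,6,7,8,9}; main diagonal has {1,2,4,5,6,7,8,9} → only 3 remains.
(6,7) = 8: row 6 has {1,2,3,4,5,6,7,9}; col 7 has {3,4,5,9}; box has {2,3,4,5,6,7,9} → only 8 remains.
(7,3) = 3: row 7 has {1,2,5,6,7}; col 3 has {1,2,5,6,7,8,9}; box has {1,2,5,8}; anti-diagonal has {1,2,4,5,9} → only 3 remains.
(7,6) = 4: row 7 has {1,2,3,5,6,7}; col 6 has {2,3,5,6,8,9}; box has {2,3,5,7} → only 4 remains.
(8,3) = 4: row 8 has {2,3,5,8}; col 3 has {1,2,3,5,6,7,8,9}; box has {1,2,3,5,8} → only 4 remains.
(8,5) = 9: row 8 has {2,3,4,5,8}; col 5 has {1,2,3,4,5,6,7,8}; box has {2,3,4,5,7} → only 9 remains.
(8,6) = 1: row 8 has {2,3,4,5,8,9}; col 6 has {2,3,4,5,6,8,9}; box has {2,3,4,5,7,9} → only 1 remains.
(8,9) = 7: row 8 has {1,2,3,4,5,8,9}; col 9 has {1,2,3,5,6,9}; box has {1,2,3,4,5,6,8} → only 7 remains.
(9,4) = 6: row 9 has {1,2,3,4,5,8}; col 4 has {3,5,7,9}; box has {1,2,3,4,5,7,9} → only 6 remains.
(9,8) = 9: row 9 has {1,2,3,4,5,6,8}; col 8 has {1,2,3,4,5,6,7,8}; box has {1,2,3,4,5,6,7,8} → only 9 remains.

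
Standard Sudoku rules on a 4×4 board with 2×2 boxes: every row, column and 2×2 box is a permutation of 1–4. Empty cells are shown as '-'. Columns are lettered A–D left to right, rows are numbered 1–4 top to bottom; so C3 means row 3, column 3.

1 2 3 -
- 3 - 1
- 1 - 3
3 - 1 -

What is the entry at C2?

D1 = 4: row 1 has {1,2,3}; col 4 has {1,3}; box has {1,3} → only 4 remains.
A2 = 4: row 2 has {1,3}; col 1 has {1,3}; box has {1,2,3} → only 4 remains.
C2 = 2: row 2 has {1,3,4}; col 3 has {1,3}; box has {1,3,4} → only 2 remains.

2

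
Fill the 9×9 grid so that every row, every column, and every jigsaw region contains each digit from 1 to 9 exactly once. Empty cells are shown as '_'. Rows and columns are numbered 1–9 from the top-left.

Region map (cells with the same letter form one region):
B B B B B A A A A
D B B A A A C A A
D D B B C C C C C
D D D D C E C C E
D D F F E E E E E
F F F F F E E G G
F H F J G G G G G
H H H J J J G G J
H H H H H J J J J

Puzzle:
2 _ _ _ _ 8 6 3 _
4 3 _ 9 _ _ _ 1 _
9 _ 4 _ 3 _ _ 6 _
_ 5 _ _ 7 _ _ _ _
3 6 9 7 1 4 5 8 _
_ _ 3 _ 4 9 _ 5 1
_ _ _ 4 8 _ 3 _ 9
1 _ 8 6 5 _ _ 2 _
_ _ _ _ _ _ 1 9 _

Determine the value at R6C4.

R1C5 = 9: row 1 has {2,3,6,8}; col 5 has {1,3,4,5,7,8}; region has {2,3,4} → only 9 remains.
R2C5 = 2: row 2 has {1,3,4,9}; col 5 has {1,3,4,5,7,8,9}; region has {1,3,6,8,9} → only 2 remains.
R2C7 = 8: row 2 has {1,2,3,4,9}; col 7 has {1,3,5,6}; region has {3,6,7} → only 8 remains.
R3C7 = 2: row 3 has {3,4,6,9}; col 7 has {1,3,5,6,8}; region has {3,6,7,8} → only 2 remains.
R3C9 = 5: row 3 has {2,3,4,6,9}; col 9 has {1,9}; region has {2,3,6,7,8} → only 5 remains.
R4C1 = 8: row 4 has {5,7}; col 1 has {1,2,3,4,9}; region has {3,4,5,6,9} → only 8 remains.
R4C8 = 4: row 4 has {5,7,8}; col 8 has {1,2,3,5,6,8,9}; region has {2,3,5,6,7,8} → only 4 remains.
R5C9 = 2: row 5 has {1,3,4,5,6,7,8,9}; col 9 has {1,5,9}; region has {1,4,5,8,9} → only 2 remains.
R6C1 = 6: row 6 has {1,3,4,5,9}; col 1 has {1,2,3,4,8,9}; region has {3,4,7,9} → only 6 remains.
R6C7 = 7: row 6 has {1,3,4,5,6,9}; col 7 has {1,2,3,5,6,8}; region has {1,2,4,5,8,9} → only 7 remains.
R7C1 = 5: row 7 has {3,4,8,9}; col 1 has {1,2,3,4,6,8,9}; region has {3,4,6,7,9} → only 5 remains.
R7C8 = 7: row 7 has {3,4,5,8,9}; col 8 has {1,2,3,4,5,6,8,9}; region has {1,2,3,5,8,9} → only 7 remains.
R8C7 = 4: row 8 has {1,2,5,6,8}; col 7 has {1,2,3,5,6,7,8}; region has {1,2,3,5,7,8,9} → only 4 remains.
R9C1 = 7: row 9 has {1,9}; col 1 has {1,2,3,4,5,6,8,9}; region has {1,8} → only 7 remains.
R9C5 = 6: row 9 has {1,7,9}; col 5 has {1,2,3,4,5,7,8,9}; region has {1,7,8} → only 6 remains.
R2C9 = 7: row 2 has {1,2,3,4,8,9}; col 9 has {1,2,5,9}; region has {1,2,3,6,8,9} → only 7 remains.
R3C6 = 1: row 3 has {2,3,4,5,6,9}; col 6 has {4,8,9}; region has {2,3,4,5,6,7,8} → only 1 remains.
R4C7 = 9: row 4 has {4,5,7,8}; col 7 has {1,2,3,4,5,6,7,8}; region has {1,2,3,4,5,6,7,8} → only 9 remains.
R7C2 = 2: row 7 has {3,4,5,7,8,9}; col 2 has {3,5,6}; region has {1,6,7,8} → only 2 remains.
R7C3 = 1: row 7 has {2,3,4,5,7,8,9}; col 3 has {3,4,8,9}; region has {3,4,5,6,7,9} → only 1 remains.
R7C6 = 6: row 7 has {1,2,3,4,5,7,8,9}; col 6 has {1,4,8,9}; region has {1,2,3,4,5,7,8,9} → only 6 remains.
R8C2 = 9: row 8 has {1,2,4,5,6,8}; col 2 has {2,3,5,6}; region has {1,2,6,7,8} → only 9 remains.
R8C9 = 3: row 8 has {1,2,4,5,6,8,9}; col 9 has {1,2,5,7,9}; region has {1,4,5,6,9} → only 3 remains.
R9C2 = 4: row 9 has {1,6,7,9}; col 2 has {2,3,5,6,9}; region has {1,2,6,7,8,9} → only 4 remains.
R9C3 = 5: row 9 has {1,4,6,7,9}; col 3 has {1,3,4,8,9}; region has {1,2,4,6,7,8,9} → only 5 remains.
R9C4 = 3: row 9 has {1,4,5,6,7,9}; col 4 has {4,6,7,9}; region has {1,2,4,5,6,7,8,9} → only 3 remains.
R9C6 = 2: row 9 has {1,3,4,5,6,7,9}; col 6 has {1,4,6,8,9}; region has {1,3,4,5,6,9} → only 2 remains.
R9C9 = 8: row 9 has {1,2,3,4,5,6,7,9}; col 9 has {1,2,3,5,7,9}; region has {1,2,3,4,5,6,9} → only 8 remains.
R1C3 = 7: row 1 has {2,3,6,8,9}; col 3 has {1,3,4,5,8,9}; region has {2,3,4,9} → only 7 remains.
R1C9 = 4: row 1 has {2,3,6,7,8,9}; col 9 has {1,2,3,5,7,8,9}; region has {1,2,3,6,7,8,9} → only 4 remains.
R2C3 = 6: row 2 has {1,2,3,4,7,8,9}; col 3 has {1,3,4,5,7,8,9}; region has {2,3,4,7,9} → only 6 remains.
R2C6 = 5: row 2 has {1,2,3,4,6,7,8,9}; col 6 has {1,2,4,6,8,9}; region has {1,2,3,4,6,7,8,9} → only 5 remains.
R3C2 = 7: row 3 has {1,2,3,4,5,6,9}; col 2 has {2,3,4,5,6,9}; region has {3,4,5,6,8,9} → only 7 remains.
R3C4 = 8: row 3 has {1,2,3,4,5,6,7,9}; col 4 has {3,4,6,7,9}; region has {2,3,4,6,7,9} → only 8 remains.
R4C3 = 2: row 4 has {4,5,7,8,9}; col 3 has {1,3,4,5,6,7,8,9}; region has {3,4,5,6,7,8,9} → only 2 remains.
R4C4 = 1: row 4 has {2,4,5,7,8,9}; col 4 has {3,4,6,7,8,9}; region has {2,3,4,5,6,7,8,9} → only 1 remains.
R4C6 = 3: row 4 has {1,2,4,5,7,8,9}; col 6 has {1,2,4,5,6,8,9}; region has {1,2,4,5,7,8,9} → only 3 remains.
R4C9 = 6: row 4 has {1,2,3,4,5,7,8,9}; col 9 has {1,2,3,4,5,7,8,9}; region has {1,2,3,4,5,7,8,9} → only 6 remains.
R6C2 = 8: row 6 has {1,3,4,5,6,7,9}; col 2 has {2,3,4,5,6,7,9}; region has {1,3,4,5,6,7,9} → only 8 remains.
R6C4 = 2: row 6 has {1,3,4,5,6,7,8,9}; col 4 has {1,3,4,6,7,8,9}; region has {1,3,4,5,6,7,8,9} → only 2 remains.

2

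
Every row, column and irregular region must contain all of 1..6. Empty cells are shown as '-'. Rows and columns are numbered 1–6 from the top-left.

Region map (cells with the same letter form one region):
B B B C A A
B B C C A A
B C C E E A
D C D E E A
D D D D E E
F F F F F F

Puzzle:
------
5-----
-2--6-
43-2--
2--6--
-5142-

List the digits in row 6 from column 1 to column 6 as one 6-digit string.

r2c4 = 1 (sole candidate).
r4c3 = 5 (sole candidate).
r4c5 = 1 (sole candidate).
r4c6 = 6 (sole candidate).
r5c2 = 1 (sole candidate).
r5c3 = 3 (sole candidate).
r6c6 = 3: row 6 has {1,2,4,5}; col 6 has {6}; region has {1,2,4,5} → only 3 remains.
r1c4 = 5 (sole candidate).
r3c3 = 4 (sole candidate).
r3c4 = 3 (sole candidate).
r6c1 = 6: row 6 has {1,2,3,4,5}; col 1 has {2,4,5}; region has {1,2,3,4,5} → only 6 remains.

651423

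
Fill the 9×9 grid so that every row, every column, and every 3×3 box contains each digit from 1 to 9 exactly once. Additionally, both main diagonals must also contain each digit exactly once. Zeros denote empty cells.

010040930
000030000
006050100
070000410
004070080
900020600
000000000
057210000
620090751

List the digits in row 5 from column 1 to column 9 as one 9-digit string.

264571389

row 6, column 8 = 7: row 6 has {2,6,9}; col 8 has {1,3,5,8}; box has {1,4,6,8} → only 7 remains.
row 4, column 5 = 6: in row 4, 6 can only go here (every other open cell in that row sees a 6).
row 7, column 5 = 8: row 7 has {}; col 5 has {1,2,3,4,5,6,7,9}; box has {1,2,9} → only 8 remains.
row 5, column 2 = 6: in row 5, 6 can only go here (every other open cell in that row sees a 6).
row 6, column 3 = 1: in row 6, 1 can only go here (every other open cell in that row sees a 1).
row 7, column 1 = 1: in row 7, 1 can only go here (every other open cell in that row sees a 1).
row 9, column 3 = 8: in row 9, 8 can only go here (every other open cell in that row sees an 8).
row 7, column 8 = 6: in column 8, 6 can only go here (every other open cell in that column sees a 6).
row 8, column 6 = 6: in row 8, 6 can only go here (every other open cell in that row sees a 6).
row 1, column 4 = 6: in row 1, 6 can only go here (every other open cell in that row sees a 6).
row 1, column 6 = 7: in row 1, 7 can only go here (every other open cell in that row sees a 7).
row 2, column 9 = 6: in row 2, 6 can only go here (every other open cell in that row sees a 6).
row 2, column 1 = 7: in row 2, 7 can only go here (every other open cell in that row sees a 7).
row 3, column 9 = 7: in row 3, 7 can only go here (every other open cell in that row sees a 7).
row 7, column 4 = 7: in row 7, 7 can only go here (every other open cell in that row sees a 7).
row 7, column 6 = 5: in row 7, 5 can only go here (every other open cell in that row sees a 5).
row 6, column 9 = 5: in row 6, 5 can only go here (every other open cell in that row sees a 5).
row 2, column 7 = 5: in column 7, 5 can only go here (every other open cell in that column sees a 5).
row 8, column 7 = 8: in column 7, 8 can only go here (every other open cell in that column sees an 8).
row 8, column 8 = 9: in column 8, 9 can only go here (every other open cell in that column sees a 9).
row 1, column 9 = 8: in column 9, 8 can only go here (every other open cell in that column sees an 8).
row 2, column 8 = 2: in anti-diagonal, 2 can only go here (every other open cell in that diagonal sees a 2).
row 2, column 3 = 9: row 2 has {2,3,5,6,7}; col 3 has {1,4,6,7,8}; box has {1,6,7} → only 9 remains.
row 3, column 8 = 4: row 3 has {1,5,6,7}; col 8 has {1,2,3,5,6,7,8,9}; box has {1,2,3,5,6,7,8,9} → only 4 remains.
row 7, column 3 = 3: row 7 has {1,5,6,7,8}; col 3 has {1,4,6,7,8,9}; box has {1,2,5,6,7,8}; anti-diagonal has {1,2,5,6,7,8} → only 3 remains.
row 7, column 7 = 2: row 7 has {1,3,5,6,7,8}; col 7 has {1,4,5,6,7,8,9}; box has {1,5,6,7,8,9}; main diagonal has {1,6,7,9} → only 2 remains.
row 7, column 9 = 4: row 7 has {1,2,3,5,6,7,8}; col 9 has {1,5,6,7,8}; box has {1,2,5,6,7,8,9} → only 4 remains.
row 8, column 1 = 4: row 8 has {1,2,5,6,7,8,9}; col 1 has {1,6,7,9}; box has {1,2,3,5,6,7,8} → only 4 remains.
row 8, column 9 = 3: row 8 has {1,2,4,5,6,7,8,9}; col 9 has {1,4,5,6,7,8}; box has {1,2,4,5,6,7,8,9} → only 3 remains.
row 1, column 1 = 5: row 1 has {1,3,4,6,7,8,9}; col 1 has {1,4,6,7,9}; box has {1,6,7,9}; main diagonal has {1,2,6,7,9} → only 5 remains.
row 1, column 3 = 2: row 1 has {1,3,4,5,6,7,8,9}; col 3 has {1,3,4,6,7,8,9}; box has {1,5,6,7,9} → only 2 remains.
row 4, column 3 = 5: row 4 has {1,4,6,7}; col 3 has {1,2,3,4,6,7,8,9}; box has {1,4,6,7,9} → only 5 remains.
row 4, column 6 = 9: row 4 has {1,4,5,6,7}; col 6 has {5,6,7}; box has {2,6,7}; anti-diagonal has {1,2,3,5,6,7,8} → only 9 remains.
row 4, column 9 = 2: row 4 has {1,4,5,6,7,9}; col 9 has {1,3,4,5,6,7,8}; box has {1,4,5,6,7,8} → only 2 remains.
row 5, column 7 = 3: row 5 has {4,6,7,8}; col 7 has {1,2,4,5,6,7,8,9}; box has {1,2,4,5,6,7,8} → only 3 remains.
row 5, column 9 = 9: row 5 has {3,4,6,7,8}; col 9 has {1,2,3,4,5,6,7,8}; box has {1,2,3,4,5,6,7,8} → only 9 remains.
row 6, column 4 = 4: row 6 has {1,2,5,6,7,9}; col 4 has {2,6,7}; box has {2,6,7,9}; anti-diagonal has {1,2,3,5,6,7,8,9} → only 4 remains.
row 7, column 2 = 9: row 7 has {1,2,3,4,5,6,7,8}; col 2 has {1,2,5,6,7}; box has {1,2,3,4,5,6,7,8} → only 9 remains.
row 9, column 4 = 3: row 9 has {1,2,5,6,7,8,9}; col 4 has {2,4,6,7}; box has {1,2,5,6,7,8,9} → only 3 remains.
row 9, column 6 = 4: row 9 has {1,2,3,5,6,7,8,9}; col 6 has {5,6,7,9}; box has {1,2,3,5,6,7,8,9} → only 4 remains.
row 4, column 4 = 8: row 4 has {1,2,4,5,6,7,9}; col 4 has {2,3,4,6,7}; box has {2,4,6,7,9}; main diagonal has {1,2,5,6,7,9} → only 8 remains.
row 5, column 1 = 2: row 5 has {3,4,6,7,8,9}; col 1 has {1,4,5,6,7,9}; box has {1,4,5,6,7,9} → only 2 remains.
row 5, column 6 = 1: row 5 has {2,3,4,6,7,8,9}; col 6 has {4,5,6,7,9}; box has {2,4,6,7,8,9} → only 1 remains.
row 6, column 6 = 3: row 6 has {1,2,4,5,6,7,9}; col 6 has {1,4,5,6,7,9}; box has {1,2,4,6,7,8,9}; main diagonal has {1,2,5,6,7,8,9} → only 3 remains.
row 2, column 2 = 4: row 2 has {2,3,5,6,7,9}; col 2 has {1,2,5,6,7,9}; box has {1,2,5,6,7,9}; main diagonal has {1,2,3,5,6,7,8,9} → only 4 remains.
row 2, column 4 = 1: row 2 has {2,3,4,5,6,7,9}; col 4 has {2,3,4,6,7,8}; box has {3,4,5,6,7} → only 1 remains.
row 2, column 6 = 8: row 2 has {1,2,3,4,5,6,7,9}; col 6 has {1,3,4,5,6,7,9}; box has {1,3,4,5,6,7} → only 8 remains.
row 3, column 4 = 9: row 3 has {1,4,5,6,7}; col 4 has {1,2,3,4,6,7,8}; box has {1,3,4,5,6,7,8} → only 9 remains.
row 3, column 6 = 2: row 3 has {1,4,5,6,7,9}; col 6 has {1,3,4,5,6,7,8,9}; box has {1,3,4,5,6,7,8,9} → only 2 remains.
row 4, column 1 = 3: row 4 has {1,2,4,5,6,7,8,9}; col 1 has {1,2,4,5,6,7,9}; box has {1,2,4,5,6,7,9} → only 3 remains.
row 5, column 4 = 5: row 5 has {1,2,3,4,6,7,8,9}; col 4 has {1,2,3,4,6,7,8,9}; box has {1,2,3,4,6,7,8,9} → only 5 remains.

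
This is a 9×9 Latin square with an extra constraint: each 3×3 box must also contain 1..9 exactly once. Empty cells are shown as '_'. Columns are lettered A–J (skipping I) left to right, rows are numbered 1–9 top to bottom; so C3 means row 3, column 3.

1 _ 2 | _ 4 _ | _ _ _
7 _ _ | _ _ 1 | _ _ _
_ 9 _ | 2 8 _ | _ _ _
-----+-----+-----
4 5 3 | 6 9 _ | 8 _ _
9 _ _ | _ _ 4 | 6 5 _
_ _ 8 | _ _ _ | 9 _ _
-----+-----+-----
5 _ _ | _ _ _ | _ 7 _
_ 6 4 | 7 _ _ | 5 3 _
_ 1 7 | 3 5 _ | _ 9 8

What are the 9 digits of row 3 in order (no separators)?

C5 = 1 (sole candidate).
D5 = 8 (sole candidate).
C7 = 9 (sole candidate).
A9 = 2 (sole candidate).
F9 = 6 (sole candidate).
G9 = 4 (sole candidate).
A6 = 6 (sole candidate).
A8 = 8 (sole candidate).
A3 = 3: row 3 has {2,8,9}; col 1 has {1,2,4,5,6,7,8,9}; box has {1,2,7,9} → only 3 remains.
B7 = 3 (sole candidate).
B1 = 8 (sole candidate).
H1 = 6 (sole candidate).
B2 = 4 (sole candidate).
H2 = 8 (hidden single in row 2).
C3 = 6: in row 3, 6 can only go here (every other open cell in that row sees a 6).
C2 = 5 (sole candidate).
D2 = 9 (sole candidate).
D1 = 5 (sole candidate).
F3 = 7: row 3 has {2,3,6,8,9}; col 6 has {1,4,6}; box has {1,2,4,5,8,9} → only 7 remains.
G3 = 1: row 3 has {2,3,6,7,8,9}; col 7 has {4,5,6,8,9}; box has {6,8} → only 1 remains.
H3 = 4: row 3 has {1,2,3,6,7,8,9}; col 8 has {3,5,6,7,8,9}; box has {1,6,8} → only 4 remains.
J3 = 5: row 3 has {1,2,3,4,6,7,8,9}; col 9 has {8}; box has {1,4,6,8} → only 5 remains.

396287145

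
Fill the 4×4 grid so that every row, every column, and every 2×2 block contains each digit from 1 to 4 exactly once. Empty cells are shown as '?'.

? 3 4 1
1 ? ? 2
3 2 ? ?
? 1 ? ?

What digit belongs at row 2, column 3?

row 1, column 1 = 2 (sole candidate).
row 2, column 2 = 4 (sole candidate).
row 2, column 3 = 3: row 2 has {1,2,4}; col 3 has {4}; box has {1,2,4} → only 3 remains.

3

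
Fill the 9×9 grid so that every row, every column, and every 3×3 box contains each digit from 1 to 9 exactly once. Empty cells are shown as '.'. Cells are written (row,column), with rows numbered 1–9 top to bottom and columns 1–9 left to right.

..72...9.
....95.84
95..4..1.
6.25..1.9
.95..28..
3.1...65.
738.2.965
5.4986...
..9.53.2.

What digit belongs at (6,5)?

7

(5,1) = 4 (sole candidate).
(6,5) = 7: row 6 has {1,3,5,6}; col 5 has {2,4,5,8,9}; box has {2,5} → only 7 remains.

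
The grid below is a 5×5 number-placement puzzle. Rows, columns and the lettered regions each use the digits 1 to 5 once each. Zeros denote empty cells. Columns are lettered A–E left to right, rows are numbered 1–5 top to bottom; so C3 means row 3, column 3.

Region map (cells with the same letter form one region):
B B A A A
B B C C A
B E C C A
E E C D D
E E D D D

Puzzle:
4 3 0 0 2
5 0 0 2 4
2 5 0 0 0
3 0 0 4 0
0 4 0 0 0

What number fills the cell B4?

B2 = 1 (sole candidate).
C2 = 3 (sole candidate).
D3 = 1 (sole candidate).
E3 = 3 (sole candidate).
B4 = 2: row 4 has {3,4}; col 2 has {1,3,4,5}; region has {3,4,5} → only 2 remains.

2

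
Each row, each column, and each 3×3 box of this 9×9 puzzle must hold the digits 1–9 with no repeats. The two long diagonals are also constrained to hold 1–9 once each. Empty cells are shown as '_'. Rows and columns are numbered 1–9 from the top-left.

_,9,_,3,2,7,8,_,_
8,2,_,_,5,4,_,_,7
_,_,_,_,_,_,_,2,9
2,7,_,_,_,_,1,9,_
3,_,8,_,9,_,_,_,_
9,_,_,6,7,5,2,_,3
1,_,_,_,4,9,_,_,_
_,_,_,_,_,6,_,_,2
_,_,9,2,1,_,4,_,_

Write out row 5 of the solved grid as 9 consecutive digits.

358192764

row 2, column 4 = 9: in row 2, 9 can only go here (every other open cell in that row sees a 9).
row 5, column 6 = 2: in row 5, 2 can only go here (every other open cell in that row sees a 2).
row 6, column 8 = 8: in row 6, 8 can only go here (every other open cell in that row sees an 8).
row 7, column 3 = 2: in row 7, 2 can only go here (every other open cell in that row sees a 2).
row 8, column 8 = 1: in row 8, 1 can only go here (every other open cell in that row sees a 1).
row 8, column 7 = 9: in row 8, 9 can only go here (every other open cell in that row sees a 9).
row 2, column 8 = 3: row 2 has {2,4,5,7,8,9}; col 8 has {1,2,8,9}; box has {2,7,8,9}; anti-diagonal has {2,6,9} → only 3 remains.
row 3, column 7 = 5: row 3 has {2,9}; col 7 has {1,2,4,8,9}; box has {2,3,7,8,9}; anti-diagonal has {2,3,6,9} → only 5 remains.
row 4, column 6 = 8: row 4 has {1,2,7,9}; col 6 has {2,4,5,6,7,9}; box has {2,5,6,7,9}; anti-diagonal has {2,3,5,6,9} → only 8 remains.
row 8, column 2 = 4: row 8 has {1,2,6,9}; col 2 has {2,7,9}; box has {1,2,9}; anti-diagonal has {2,3,5,6,8,9} → only 4 remains.
row 9, column 1 = 7: row 9 has {1,2,4,9}; col 1 has {1,2,3,8,9}; box has {1,2,4,9}; anti-diagonal has {2,3,4,5,6,8,9} → only 7 remains.
row 9, column 6 = 3: row 9 has {1,2,4,7,9}; col 6 has {2,4,5,6,7,8,9}; box has {1,2,4,6,9} → only 3 remains.
row 1, column 9 = 1: row 1 has {2,3,7,8,9}; col 9 has {2,3,7,9}; box has {2,3,5,7,8,9}; anti-diagonal has {2,3,4,5,6,7,8,9} → only 1 remains.
row 2, column 7 = 6: row 2 has {2,3,4,5,7,8,9}; col 7 has {1,2,4,5,8,9}; box has {1,2,3,5,7,8,9} → only 6 remains.
row 3, column 6 = 1: row 3 has {2,5,9}; col 6 has {2,3,4,5,6,7,8,9}; box has {2,3,4,5,7,9} → only 1 remains.
row 4, column 4 = 4: row 4 has {1,2,7,8,9}; col 4 has {2,3,6,9}; box has {2,5,6,7,8,9}; main diagonal has {1,2,5,9} → only 4 remains.
row 4, column 5 = 3: row 4 has {1,2,4,7,8,9}; col 5 has {1,2,4,5,7,9}; box has {2,4,5,6,7,8,9} → only 3 remains.
row 5, column 4 = 1: row 5 has {2,3,8,9}; col 4 has {2,3,4,6,9}; box has {2,3,4,5,6,7,8,9} → only 1 remains.
row 5, column 7 = 7: row 5 has {1,2,3,8,9}; col 7 has {1,2,4,5,6,8,9}; box has {1,2,3,8,9} → only 7 remains.
row 6, column 2 = 1: row 6 has {2,3,5,6,7,8,9}; col 2 has {2,4,7,9}; box has {2,3,7,8,9} → only 1 remains.
row 6, column 3 = 4: row 6 has {1,2,3,5,6,7,8,9}; col 3 has {2,8,9}; box has {1,2,3,7,8,9} → only 4 remains.
row 7, column 7 = 3: row 7 has {1,2,4,9}; col 7 has {1,2,4,5,6,7,8,9}; box has {1,2,4,9}; main diagonal has {1,2,4,5,9} → only 3 remains.
row 8, column 1 = 5: row 8 has {1,2,4,6,9}; col 1 has {1,2,3,7,8,9}; box has {1,2,4,7,9} → only 5 remains.
row 8, column 3 = 3: row 8 has {1,2,4,5,6,9}; col 3 has {2,4,8,9}; box has {1,2,4,5,7,9} → only 3 remains.
row 8, column 5 = 8: row 8 has {1,2,3,4,5,6,9}; col 5 has {1,2,3,4,5,7,9}; box has {1,2,3,4,6,9} → only 8 remains.
row 1, column 1 = 6: row 1 has {1,2,3,7,8,9}; col 1 has {1,2,3,5,7,8,9}; box has {2,8,9}; main diagonal has {1,2,3,4,5,9} → only 6 remains.
row 1, column 3 = 5: row 1 has {1,2,3,6,7,8,9}; col 3 has {2,3,4,8,9}; box has {2,6,8,9} → only 5 remains.
row 1, column 8 = 4: row 1 has {1,2,3,5,6,7,8,9}; col 8 has {1,2,3,8,9}; box has {1,2,3,5,6,7,8,9} → only 4 remains.
row 2, column 3 = 1: row 2 has {2,3,4,5,6,7,8,9}; col 3 has {2,3,4,5,8,9}; box has {2,5,6,8,9} → only 1 remains.
row 3, column 1 = 4: row 3 has {1,2,5,9}; col 1 has {1,2,3,5,6,7,8,9}; box has {1,2,5,6,8,9} → only 4 remains.
row 3, column 2 = 3: row 3 has {1,2,4,5,9}; col 2 has {1,2,4,7,9}; box has {1,2,4,5,6,8,9} → only 3 remains.
row 3, column 3 = 7: row 3 has {1,2,3,4,5,9}; col 3 has {1,2,3,4,5,8,9}; box has {1,2,3,4,5,6,8,9}; main diagonal has {1,2,3,4,5,6,9} → only 7 remains.
row 3, column 4 = 8: row 3 has {1,2,3,4,5,7,9}; col 4 has {1,2,3,4,6,9}; box has {1,2,3,4,5,7,9} → only 8 remains.
row 3, column 5 = 6: row 3 has {1,2,3,4,5,7,8,9}; col 5 has {1,2,3,4,5,7,8,9}; box has {1,2,3,4,5,7,8,9} → only 6 remains.
row 4, column 3 = 6: row 4 has {1,2,3,4,7,8,9}; col 3 has {1,2,3,4,5,7,8,9}; box has {1,2,3,4,7,8,9} → only 6 remains.
row 4, column 9 = 5: row 4 has {1,2,3,4,6,7,8,9}; col 9 has {1,2,3,7,9}; box has {1,2,3,7,8,9} → only 5 remains.
row 5, column 2 = 5: row 5 has {1,2,3,7,8,9}; col 2 has {1,2,3,4,7,9}; box has {1,2,3,4,6,7,8,9} → only 5 remains.
row 5, column 8 = 6: row 5 has {1,2,3,5,7,8,9}; col 8 has {1,2,3,4,8,9}; box has {1,2,3,5,7,8,9} → only 6 remains.
row 5, column 9 = 4: row 5 has {1,2,3,5,6,7,8,9}; col 9 has {1,2,3,5,7,9}; box has {1,2,3,5,6,7,8,9} → only 4 remains.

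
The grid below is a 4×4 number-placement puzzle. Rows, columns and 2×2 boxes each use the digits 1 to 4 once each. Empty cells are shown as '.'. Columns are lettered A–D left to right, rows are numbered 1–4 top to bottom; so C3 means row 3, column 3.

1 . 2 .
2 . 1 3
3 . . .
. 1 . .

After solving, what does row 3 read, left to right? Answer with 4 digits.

D1 = 4: row 1 has {1,2}; col 4 has {3}; box has {1,2,3} → only 4 remains.
B2 = 4: row 2 has {1,2,3}; col 2 has {1}; box has {1,2} → only 4 remains.
B3 = 2: row 3 has {3}; col 2 has {1,4}; box has {1,3} → only 2 remains.
C3 = 4: row 3 has {2,3}; col 3 has {1,2}; box has {} → only 4 remains.
D3 = 1: row 3 has {2,3,4}; col 4 has {3,4}; box has {4} → only 1 remains.

3241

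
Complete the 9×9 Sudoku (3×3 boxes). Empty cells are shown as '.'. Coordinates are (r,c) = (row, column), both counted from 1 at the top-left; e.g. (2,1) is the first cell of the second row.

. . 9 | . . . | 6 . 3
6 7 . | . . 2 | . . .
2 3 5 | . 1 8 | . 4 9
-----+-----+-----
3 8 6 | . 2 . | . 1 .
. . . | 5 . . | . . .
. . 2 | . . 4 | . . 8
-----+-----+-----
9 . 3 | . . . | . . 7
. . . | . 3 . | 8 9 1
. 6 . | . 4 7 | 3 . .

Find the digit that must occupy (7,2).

(1,6) = 5 (sole candidate).
(2,5) = 9 (sole candidate).
(2,9) = 5 (sole candidate).
(3,7) = 7 (sole candidate).
(4,6) = 9 (sole candidate).
(4,9) = 4 (sole candidate).
(8,6) = 6 (sole candidate).
(9,9) = 2 (sole candidate).
(1,5) = 7 (sole candidate).
(2,7) = 1 (sole candidate).
(2,8) = 8 (sole candidate).
(3,4) = 6 (sole candidate).
(4,4) = 7 (sole candidate).
(4,7) = 5 (sole candidate).
(5,9) = 6 (sole candidate).
(6,5) = 6 (sole candidate).
(6,7) = 9 (sole candidate).
(7,6) = 1 (sole candidate).
(7,7) = 4 (sole candidate).
(8,4) = 2 (sole candidate).
(9,8) = 5 (sole candidate).
(1,4) = 4 (sole candidate).
(1,8) = 2 (sole candidate).
(2,3) = 4 (sole candidate).
(2,4) = 3 (sole candidate).
(5,5) = 8 (sole candidate).
(5,6) = 3 (sole candidate).
(5,7) = 2 (sole candidate).
(5,8) = 7 (sole candidate).
(6,4) = 1 (sole candidate).
(6,8) = 3 (sole candidate).
(7,4) = 8 (sole candidate).
(7,5) = 5 (sole candidate).
(7,8) = 6 (sole candidate).
(8,3) = 7 (sole candidate).
(9,4) = 9 (sole candidate).
(1,2) = 1 (sole candidate).
(5,3) = 1 (sole candidate).
(6,2) = 5 (sole candidate).
(7,2) = 2: row 7 has {1,3,4,5,6,7,8,9}; col 2 has {1,3,5,6,7,8}; box has {3,6,7,9} → only 2 remains.

2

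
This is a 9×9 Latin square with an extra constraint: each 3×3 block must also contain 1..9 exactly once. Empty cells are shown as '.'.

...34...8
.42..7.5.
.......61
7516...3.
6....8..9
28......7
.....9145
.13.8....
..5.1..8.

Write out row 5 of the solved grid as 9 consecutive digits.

634178529

r2c9 = 3 (sole candidate).
r5c2 = 3: row 5 has {6,8,9}; col 2 has {1,4,5,8}; box has {1,2,5,6,7,8} → only 3 remains.
r5c3 = 4: row 5 has {3,6,8,9}; col 3 has {1,2,3,5}; box has {1,2,3,5,6,7,8} → only 4 remains.
r6c3 = 9 (sole candidate).
r6c8 = 1 (sole candidate).
r7c1 = 8 (sole candidate).
r2c7 = 9 (sole candidate).
r5c8 = 2: row 5 has {3,4,6,8,9}; col 8 has {1,3,4,5,6,8}; box has {1,3,7,9} → only 2 remains.
r1c8 = 7 (sole candidate).
r2c1 = 1 (sole candidate).
r2c4 = 8 (sole candidate).
r2c5 = 6 (sole candidate).
r4c9 = 4 (sole candidate).
r5c7 = 5: row 5 has {2,3,4,6,8,9}; col 7 has {1,9}; box has {1,2,3,4,7,9} → only 5 remains.
r6c7 = 6 (sole candidate).
r8c8 = 9 (sole candidate).
r1c3 = 6 (sole candidate).
r1c7 = 2 (sole candidate).
r3c7 = 4 (sole candidate).
r4c6 = 2 (sole candidate).
r4c7 = 8 (sole candidate).
r5c5 = 7: row 5 has {2,3,4,5,6,8,9}; col 5 has {1,4,6,8}; box has {2,6,8} → only 7 remains.
r7c3 = 7 (sole candidate).
r7c4 = 2 (sole candidate).
r7c5 = 3 (sole candidate).
r8c1 = 4 (sole candidate).
r8c7 = 7 (sole candidate).
r9c1 = 9 (sole candidate).
r9c7 = 3 (sole candidate).
r1c1 = 5 (sole candidate).
r1c2 = 9 (sole candidate).
r1c6 = 1 (sole candidate).
r3c1 = 3 (sole candidate).
r3c2 = 7 (sole candidate).
r3c3 = 8 (sole candidate).
r3c6 = 5 (sole candidate).
r4c5 = 9 (sole candidate).
r5c4 = 1: row 5 has {2,3,4,5,6,7,8,9}; col 4 has {2,3,6,8}; box has {2,6,7,8,9} → only 1 remains.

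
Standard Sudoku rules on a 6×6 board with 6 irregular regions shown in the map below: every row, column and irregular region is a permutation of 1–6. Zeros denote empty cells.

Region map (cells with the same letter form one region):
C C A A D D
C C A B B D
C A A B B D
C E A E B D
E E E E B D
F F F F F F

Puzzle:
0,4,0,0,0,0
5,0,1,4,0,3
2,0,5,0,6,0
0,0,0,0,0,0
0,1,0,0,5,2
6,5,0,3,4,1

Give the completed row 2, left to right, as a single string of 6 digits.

R1C5 = 1: row 1 has {4}; col 5 has {4,5,6}; region has {2,3} → only 1 remains.
R2C2 = 6: row 2 has {1,3,4,5}; col 2 has {1,4,5}; region has {2,4,5} → only 6 remains.
R2C5 = 2: row 2 has {1,3,4,5,6}; col 5 has {1,4,5,6}; region has {4,5,6} → only 2 remains.

561423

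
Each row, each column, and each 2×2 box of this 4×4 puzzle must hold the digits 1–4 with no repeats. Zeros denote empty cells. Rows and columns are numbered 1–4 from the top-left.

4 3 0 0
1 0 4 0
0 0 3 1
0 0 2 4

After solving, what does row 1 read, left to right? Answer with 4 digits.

4312

row 1, column 3 = 1: row 1 has {3,4}; col 3 has {2,3,4}; box has {4} → only 1 remains.
row 1, column 4 = 2: row 1 has {1,3,4}; col 4 has {1,4}; box has {1,4} → only 2 remains.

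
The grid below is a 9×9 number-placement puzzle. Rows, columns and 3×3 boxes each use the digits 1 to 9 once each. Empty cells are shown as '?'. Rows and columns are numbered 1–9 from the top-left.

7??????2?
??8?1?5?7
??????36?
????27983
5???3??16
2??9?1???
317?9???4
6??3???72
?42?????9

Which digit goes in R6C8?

4

R4C2 = 6: row 4 has {2,3,7,8,9}; col 2 has {1,4}; box has {2,5} → only 6 remains.
R6C9 = 5: row 6 has {1,2,9}; col 9 has {2,3,4,6,7,9}; box has {1,3,6,8,9} → only 5 remains.
R7C8 = 5: row 7 has {1,3,4,7,9}; col 8 has {1,2,6,7,8}; box has {2,4,7,9} → only 5 remains.
R9C1 = 8: row 9 has {2,4,9}; col 1 has {2,3,5,6,7}; box has {1,2,3,4,6,7} → only 8 remains.
R9C8 = 3: row 9 has {2,4,8,9}; col 8 has {1,2,5,6,7,8}; box has {2,4,5,7,9} → only 3 remains.
R6C8 = 4: row 6 has {1,2,5,9}; col 8 has {1,2,3,5,6,7,8}; box has {1,3,5,6,8,9} → only 4 remains.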